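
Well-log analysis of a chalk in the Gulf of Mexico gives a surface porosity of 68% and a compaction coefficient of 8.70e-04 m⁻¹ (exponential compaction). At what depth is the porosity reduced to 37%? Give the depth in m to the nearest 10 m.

700 m

Working in km (1 km = 1000 m; k in km⁻¹ = k in m⁻¹ × 1000):
Invert Athy's law: z = ln(n₀/n) / k
z = ln(0.68/0.37) / 0.87 = ln(1.838) / 0.87 = 0.6086 / 0.87 = 0.700 km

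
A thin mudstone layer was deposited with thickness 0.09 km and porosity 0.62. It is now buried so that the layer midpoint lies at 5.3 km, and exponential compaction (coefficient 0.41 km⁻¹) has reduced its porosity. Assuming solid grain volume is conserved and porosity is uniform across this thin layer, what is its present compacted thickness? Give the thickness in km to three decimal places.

0.037 km

Porosity at 5.3 km: phi = 0.62·exp(−0.41×5.3) = 0.0706
Solid-volume conservation: h(1−phi) = h₀(1−phi₀) ⇒ h = h₀·(1−phi₀)/(1−phi)
h = 0.09 × (1 − 0.62)/(1 − 0.0706) = 0.09 × 0.4089 = 0.0368 km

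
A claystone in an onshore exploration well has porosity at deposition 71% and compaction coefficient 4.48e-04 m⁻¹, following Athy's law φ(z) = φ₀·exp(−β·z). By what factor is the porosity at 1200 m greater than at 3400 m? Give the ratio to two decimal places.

2.68

Working in km (1 km = 1000 m; β in km⁻¹ = β in m⁻¹ × 1000):
φ(z₁)/φ(z₂) = e^(−β·z₁)/e^(−β·z₂) = e^{β(z₂−z₁)}
= exp(0.448 × 2.2) = exp(0.9856) = 2.6794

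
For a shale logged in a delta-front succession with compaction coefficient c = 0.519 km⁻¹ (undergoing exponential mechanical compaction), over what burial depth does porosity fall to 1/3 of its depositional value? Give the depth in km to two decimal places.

2.12 km

φ/φ₀ = 1/3 ⇒ exp(−c·d) = 1/3 ⇒ d = ln(3) / c
d = 1.0986 / 0.519 = 2.117 km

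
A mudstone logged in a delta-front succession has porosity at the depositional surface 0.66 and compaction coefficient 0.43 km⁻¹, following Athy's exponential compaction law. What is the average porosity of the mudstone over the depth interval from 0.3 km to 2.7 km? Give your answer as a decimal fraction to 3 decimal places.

⟨phi⟩ = (1/(d₂−d₁)) ∫ phi₀ e^(−βd) dd = phi₀·(e^(−β·d₁) − e^(−β·d₂)) / (β·(d₂−d₁))
e^(−0.43×0.3) = 0.8790; e^(−0.43×2.7) = 0.3132
⟨phi⟩ = 0.66 × (0.8790 − 0.3132) / (0.43 × 2.4) = 0.66 × 0.5483 = 0.3618

0.362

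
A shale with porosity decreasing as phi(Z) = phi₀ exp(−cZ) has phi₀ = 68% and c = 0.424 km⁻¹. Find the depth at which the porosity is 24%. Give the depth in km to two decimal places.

Invert Athy's law: Z = ln(phi₀/phi) / c
Z = ln(0.68/0.24) / 0.424 = ln(2.833) / 0.424 = 1.0415 / 0.424 = 2.456 km

2.46 km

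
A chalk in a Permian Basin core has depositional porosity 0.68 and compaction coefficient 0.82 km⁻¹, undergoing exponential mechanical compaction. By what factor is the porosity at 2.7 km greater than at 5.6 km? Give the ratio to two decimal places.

10.78

φ(Z₁)/φ(Z₂) = e^(−k·Z₁)/e^(−k·Z₂) = e^{k(Z₂−Z₁)}
= exp(0.82 × 2.9) = exp(2.378) = 10.7833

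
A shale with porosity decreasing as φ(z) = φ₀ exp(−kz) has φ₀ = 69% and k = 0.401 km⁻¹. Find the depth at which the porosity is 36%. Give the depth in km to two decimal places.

Invert Athy's law: z = ln(φ₀/φ) / k
z = ln(0.69/0.36) / 0.401 = ln(1.917) / 0.401 = 0.6506 / 0.401 = 1.622 km

1.62 km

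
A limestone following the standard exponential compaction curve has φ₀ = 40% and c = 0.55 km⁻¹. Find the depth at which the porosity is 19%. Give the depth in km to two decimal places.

1.35 km

Invert Athy's law: Z = ln(φ₀/φ) / c
Z = ln(0.4/0.19) / 0.55 = ln(2.105) / 0.55 = 0.7444 / 0.55 = 1.354 km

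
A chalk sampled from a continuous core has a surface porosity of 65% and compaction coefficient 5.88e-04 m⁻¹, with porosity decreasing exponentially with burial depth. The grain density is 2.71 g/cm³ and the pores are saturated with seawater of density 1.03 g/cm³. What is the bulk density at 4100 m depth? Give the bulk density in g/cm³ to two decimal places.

Working in km (1 km = 1000 m; β in km⁻¹ = β in m⁻¹ × 1000):
Porosity at depth: φ = 0.65·exp(−0.588×4.1) = 0.65×0.0897 = 0.0583
Bulk density: ρ_b = (1−φ)ρ_g + φ·ρ_f = 0.9417×2.71 + 0.0583×1.03
       = 2.552 + 0.060 = 2.612 g/cm³

2.61 g/cm³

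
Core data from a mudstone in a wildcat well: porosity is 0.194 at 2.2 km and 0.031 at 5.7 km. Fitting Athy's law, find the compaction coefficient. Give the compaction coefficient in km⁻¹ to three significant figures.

Athy: n(d) = n₀ e^(−cd) ⇒ n₁/n₂ = e^{c(d₂−d₁)} ⇒ c = ln(n₁/n₂)/(d₂−d₁)
c = ln(0.194/0.031) / (5.7 − 2.2) = ln(6.258) / 3.5 = 1.8339 / 3.5 = 0.524 km⁻¹

0.524 km⁻¹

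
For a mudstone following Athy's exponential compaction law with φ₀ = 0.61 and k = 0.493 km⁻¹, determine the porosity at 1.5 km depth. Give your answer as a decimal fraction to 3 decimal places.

φ = φ₀·exp(−k·Z) = 0.61 × exp(−0.493 × 1.5) = 0.61 × exp(−0.7395)
  = 0.61 × 0.4774 = 0.2912

0.291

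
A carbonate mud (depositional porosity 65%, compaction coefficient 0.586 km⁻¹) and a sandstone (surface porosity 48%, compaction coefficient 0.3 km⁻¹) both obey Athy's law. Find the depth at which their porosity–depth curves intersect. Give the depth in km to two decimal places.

1.06 km

Set n₀ₐ e^(−cₐd) = n₀ᵦ e^(−cᵦd) ⇒ ln(n₀ₐ/n₀ᵦ) = (cₐ − cᵦ)·d
d = ln(0.65/0.48) / (0.586 − 0.3) = 0.3032 / 0.286 = 1.060 km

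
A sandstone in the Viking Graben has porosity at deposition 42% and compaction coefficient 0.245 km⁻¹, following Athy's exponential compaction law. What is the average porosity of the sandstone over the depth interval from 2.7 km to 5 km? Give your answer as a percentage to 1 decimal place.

⟨n⟩ = (1/(z₂−z₁)) ∫ n₀ e^(−βz) dz = n₀·(e^(−β·z₁) − e^(−β·z₂)) / (β·(z₂−z₁))
e^(−0.245×2.7) = 0.5161; e^(−0.245×5) = 0.2938
⟨n⟩ = 0.42 × (0.5161 − 0.2938) / (0.245 × 2.3) = 0.42 × 0.3945 = 0.1657

16.6%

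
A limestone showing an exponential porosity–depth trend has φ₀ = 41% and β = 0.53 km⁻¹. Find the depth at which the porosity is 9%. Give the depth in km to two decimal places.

Invert Athy's law: Z = ln(φ₀/φ) / β
Z = ln(0.41/0.09) / 0.53 = ln(4.556) / 0.53 = 1.5163 / 0.53 = 2.861 km

2.86 km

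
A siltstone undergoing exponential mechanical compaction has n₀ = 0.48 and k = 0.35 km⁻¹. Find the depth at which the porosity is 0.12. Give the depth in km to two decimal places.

3.96 km

Invert Athy's law: d = ln(n₀/n) / k
d = ln(0.48/0.12) / 0.35 = ln(4) / 0.35 = 1.3863 / 0.35 = 3.961 km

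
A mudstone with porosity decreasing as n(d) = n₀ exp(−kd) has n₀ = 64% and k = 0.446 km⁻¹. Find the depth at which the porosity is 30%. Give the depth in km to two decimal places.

Invert Athy's law: d = ln(n₀/n) / k
d = ln(0.64/0.3) / 0.446 = ln(2.133) / 0.446 = 0.7577 / 0.446 = 1.699 km

1.70 km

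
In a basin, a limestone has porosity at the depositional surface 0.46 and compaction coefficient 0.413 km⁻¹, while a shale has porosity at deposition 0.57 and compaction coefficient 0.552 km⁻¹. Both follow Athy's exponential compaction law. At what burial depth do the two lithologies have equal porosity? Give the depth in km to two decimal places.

1.54 km

Set n₀ₐ e^(−cₐZ) = n₀ᵦ e^(−cᵦZ) ⇒ ln(n₀ₐ/n₀ᵦ) = (cₐ − cᵦ)·Z
Z = ln(0.46/0.57) / (0.413 − 0.552) = -0.2144 / -0.139 = 1.543 km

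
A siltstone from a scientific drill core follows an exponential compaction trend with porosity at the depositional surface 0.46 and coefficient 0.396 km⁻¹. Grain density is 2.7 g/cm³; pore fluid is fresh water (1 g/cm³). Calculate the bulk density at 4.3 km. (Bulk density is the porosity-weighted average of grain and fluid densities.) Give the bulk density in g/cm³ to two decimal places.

2.56 g/cm³

Porosity at depth: phi = 0.46·exp(−0.396×4.3) = 0.46×0.1822 = 0.0838
Bulk density: ρ_b = (1−phi)ρ_g + phi·ρ_f = 0.9162×2.7 + 0.0838×1
       = 2.474 + 0.084 = 2.558 g/cm³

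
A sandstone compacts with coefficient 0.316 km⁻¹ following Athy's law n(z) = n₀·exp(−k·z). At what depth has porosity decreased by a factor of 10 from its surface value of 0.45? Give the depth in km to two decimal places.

n/n₀ = 1/10 ⇒ exp(−k·z) = 1/10 ⇒ z = ln(10) / k
z = 2.3026 / 0.316 = 7.287 km

7.29 km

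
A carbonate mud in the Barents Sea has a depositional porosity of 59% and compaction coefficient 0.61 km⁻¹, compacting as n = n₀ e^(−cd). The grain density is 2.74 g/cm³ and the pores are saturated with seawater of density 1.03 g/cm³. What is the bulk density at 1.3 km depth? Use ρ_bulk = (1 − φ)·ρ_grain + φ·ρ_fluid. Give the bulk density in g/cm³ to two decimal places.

Porosity at depth: n = 0.59·exp(−0.61×1.3) = 0.59×0.4525 = 0.2670
Bulk density: ρ_b = (1−n)ρ_g + n·ρ_f = 0.7330×2.74 + 0.2670×1.03
       = 2.009 + 0.275 = 2.283 g/cm³

2.28 g/cm³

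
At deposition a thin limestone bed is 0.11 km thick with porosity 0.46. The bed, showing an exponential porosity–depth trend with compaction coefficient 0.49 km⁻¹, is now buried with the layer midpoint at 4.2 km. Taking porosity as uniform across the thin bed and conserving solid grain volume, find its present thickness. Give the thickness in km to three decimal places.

Porosity at 4.2 km: φ = 0.46·exp(−0.49×4.2) = 0.0587
Solid-volume conservation: h(1−φ) = h₀(1−φ₀) ⇒ h = h₀·(1−φ₀)/(1−φ)
h = 0.11 × (1 − 0.46)/(1 − 0.0587) = 0.11 × 0.5737 = 0.0631 km

0.063 km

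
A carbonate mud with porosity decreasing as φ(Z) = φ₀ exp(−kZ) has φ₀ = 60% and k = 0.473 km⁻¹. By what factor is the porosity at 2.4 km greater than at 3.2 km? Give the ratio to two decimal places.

1.46

φ(Z₁)/φ(Z₂) = e^(−k·Z₁)/e^(−k·Z₂) = e^{k(Z₂−Z₁)}
= exp(0.473 × 0.8) = exp(0.3784) = 1.4599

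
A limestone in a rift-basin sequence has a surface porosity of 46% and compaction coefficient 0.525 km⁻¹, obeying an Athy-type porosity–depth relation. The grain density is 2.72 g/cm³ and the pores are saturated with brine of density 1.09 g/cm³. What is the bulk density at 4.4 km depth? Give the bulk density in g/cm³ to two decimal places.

Porosity at depth: φ = 0.46·exp(−0.525×4.4) = 0.46×0.0993 = 0.0457
Bulk density: ρ_b = (1−φ)ρ_g + φ·ρ_f = 0.9543×2.72 + 0.0457×1.09
       = 2.596 + 0.050 = 2.646 g/cm³

2.65 g/cm³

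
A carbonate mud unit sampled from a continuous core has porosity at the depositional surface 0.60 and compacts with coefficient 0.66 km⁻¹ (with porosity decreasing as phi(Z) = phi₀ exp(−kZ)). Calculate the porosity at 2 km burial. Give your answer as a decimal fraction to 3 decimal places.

0.160

phi = phi₀·exp(−k·Z) = 0.6 × exp(−0.66 × 2) = 0.6 × exp(−1.32)
  = 0.6 × 0.2671 = 0.1603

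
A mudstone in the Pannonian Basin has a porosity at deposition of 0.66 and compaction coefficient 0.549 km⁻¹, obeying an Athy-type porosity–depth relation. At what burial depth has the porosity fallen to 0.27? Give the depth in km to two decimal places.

1.63 km

Invert Athy's law: d = ln(n₀/n) / β
d = ln(0.66/0.27) / 0.549 = ln(2.444) / 0.549 = 0.8938 / 0.549 = 1.628 km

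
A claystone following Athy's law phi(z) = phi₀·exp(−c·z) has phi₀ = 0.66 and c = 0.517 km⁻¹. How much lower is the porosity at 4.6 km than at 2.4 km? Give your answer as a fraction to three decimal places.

phi(2.4) = 0.66·e^(−0.517×2.4) = 0.1908
phi(4.6) = 0.66·e^(−0.517×4.6) = 0.0612
Δphi = 0.1908 − 0.0612 = 0.1296

0.130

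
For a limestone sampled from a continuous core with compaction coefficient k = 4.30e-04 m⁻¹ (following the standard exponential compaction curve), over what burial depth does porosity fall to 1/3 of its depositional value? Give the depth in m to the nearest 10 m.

2550 m

Working in km (1 km = 1000 m; k in km⁻¹ = k in m⁻¹ × 1000):
phi/phi₀ = 1/3 ⇒ exp(−k·z) = 1/3 ⇒ z = ln(3) / k
z = 1.0986 / 0.43 = 2.555 km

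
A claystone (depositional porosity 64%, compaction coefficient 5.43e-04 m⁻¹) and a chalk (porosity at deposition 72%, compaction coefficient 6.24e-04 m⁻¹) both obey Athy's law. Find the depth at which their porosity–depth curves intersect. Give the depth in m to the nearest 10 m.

1450 m

Working in km (1 km = 1000 m; β in km⁻¹ = β in m⁻¹ × 1000):
Set φ₀ₐ e^(−βₐd) = φ₀ᵦ e^(−βᵦd) ⇒ ln(φ₀ₐ/φ₀ᵦ) = (βₐ − βᵦ)·d
d = ln(0.64/0.72) / (0.543 − 0.624) = -0.1178 / -0.081 = 1.454 km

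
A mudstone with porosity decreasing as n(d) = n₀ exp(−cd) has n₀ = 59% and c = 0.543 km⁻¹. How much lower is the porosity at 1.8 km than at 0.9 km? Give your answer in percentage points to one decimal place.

n(0.9) = 0.59·e^(−0.543×0.9) = 0.3619
n(1.8) = 0.59·e^(−0.543×1.8) = 0.2220
Δn = 0.3619 − 0.2220 = 0.1399

14.0 percentage points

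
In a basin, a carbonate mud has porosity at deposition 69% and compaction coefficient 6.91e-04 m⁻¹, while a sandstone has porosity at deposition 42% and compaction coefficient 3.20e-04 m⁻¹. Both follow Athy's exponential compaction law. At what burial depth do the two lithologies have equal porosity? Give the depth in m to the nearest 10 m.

1340 m

Working in km (1 km = 1000 m; c in km⁻¹ = c in m⁻¹ × 1000):
Set n₀ₐ e^(−cₐz) = n₀ᵦ e^(−cᵦz) ⇒ ln(n₀ₐ/n₀ᵦ) = (cₐ − cᵦ)·z
z = ln(0.69/0.42) / (0.691 − 0.32) = 0.4964 / 0.371 = 1.338 km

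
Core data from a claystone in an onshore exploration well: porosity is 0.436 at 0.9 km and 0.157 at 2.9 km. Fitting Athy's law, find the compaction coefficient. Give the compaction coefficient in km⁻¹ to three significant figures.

0.511 km⁻¹

Athy: φ(z) = φ₀ e^(−cz) ⇒ φ₁/φ₂ = e^{c(z₂−z₁)} ⇒ c = ln(φ₁/φ₂)/(z₂−z₁)
c = ln(0.436/0.157) / (2.9 − 0.9) = ln(2.777) / 2 = 1.0214 / 2 = 0.5107 km⁻¹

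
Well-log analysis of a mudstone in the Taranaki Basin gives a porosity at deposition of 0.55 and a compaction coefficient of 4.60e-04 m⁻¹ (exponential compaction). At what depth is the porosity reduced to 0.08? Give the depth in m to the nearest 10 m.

Working in km (1 km = 1000 m; c in km⁻¹ = c in m⁻¹ × 1000):
Invert Athy's law: z = ln(φ₀/φ) / c
z = ln(0.55/0.08) / 0.46 = ln(6.875) / 0.46 = 1.9279 / 0.46 = 4.191 km

4190 m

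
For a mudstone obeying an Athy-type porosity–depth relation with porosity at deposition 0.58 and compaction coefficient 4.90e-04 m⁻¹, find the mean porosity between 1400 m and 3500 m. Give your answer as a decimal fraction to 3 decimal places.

0.182

Working in km (1 km = 1000 m; c in km⁻¹ = c in m⁻¹ × 1000):
⟨φ⟩ = (1/(z₂−z₁)) ∫ φ₀ e^(−cz) dz = φ₀·(e^(−c·z₁) − e^(−c·z₂)) / (c·(z₂−z₁))
e^(−0.49×1.4) = 0.5036; e^(−0.49×3.5) = 0.1800
⟨φ⟩ = 0.58 × (0.5036 − 0.1800) / (0.49 × 2.1) = 0.58 × 0.3145 = 0.1824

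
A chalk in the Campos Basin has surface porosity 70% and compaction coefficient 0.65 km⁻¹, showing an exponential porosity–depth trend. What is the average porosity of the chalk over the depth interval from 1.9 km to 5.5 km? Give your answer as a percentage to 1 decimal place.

7.9%

⟨phi⟩ = (1/(Z₂−Z₁)) ∫ phi₀ e^(−cZ) dZ = phi₀·(e^(−c·Z₁) − e^(−c·Z₂)) / (c·(Z₂−Z₁))
e^(−0.65×1.9) = 0.2908; e^(−0.65×5.5) = 0.0280
⟨phi⟩ = 0.7 × (0.2908 − 0.0280) / (0.65 × 3.6) = 0.7 × 0.1123 = 0.0786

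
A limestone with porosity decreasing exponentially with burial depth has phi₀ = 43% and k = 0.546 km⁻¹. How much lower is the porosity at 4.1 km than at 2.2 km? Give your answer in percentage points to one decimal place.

8.4 percentage points

phi(2.2) = 0.43·e^(−0.546×2.2) = 0.1294
phi(4.1) = 0.43·e^(−0.546×4.1) = 0.0458
Δphi = 0.1294 − 0.0458 = 0.0835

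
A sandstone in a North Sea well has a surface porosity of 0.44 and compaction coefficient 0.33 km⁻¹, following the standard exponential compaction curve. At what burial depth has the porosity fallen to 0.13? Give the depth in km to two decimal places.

3.69 km

Invert Athy's law: d = ln(n₀/n) / β
d = ln(0.44/0.13) / 0.33 = ln(3.385) / 0.33 = 1.2192 / 0.33 = 3.695 km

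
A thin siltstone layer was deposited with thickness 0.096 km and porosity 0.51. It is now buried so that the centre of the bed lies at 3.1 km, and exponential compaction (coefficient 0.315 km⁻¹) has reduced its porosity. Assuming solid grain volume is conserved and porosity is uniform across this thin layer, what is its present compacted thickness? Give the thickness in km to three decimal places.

0.058 km

Porosity at 3.1 km: φ = 0.51·exp(−0.315×3.1) = 0.1921
Solid-volume conservation: h(1−φ) = h₀(1−φ₀) ⇒ h = h₀·(1−φ₀)/(1−φ)
h = 0.096 × (1 − 0.51)/(1 − 0.1921) = 0.096 × 0.6065 = 0.0582 km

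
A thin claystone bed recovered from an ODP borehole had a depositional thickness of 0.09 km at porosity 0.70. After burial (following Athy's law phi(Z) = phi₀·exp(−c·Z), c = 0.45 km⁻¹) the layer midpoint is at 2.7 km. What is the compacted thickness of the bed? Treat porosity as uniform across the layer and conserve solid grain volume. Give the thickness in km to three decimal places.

0.034 km

Porosity at 2.7 km: phi = 0.7·exp(−0.45×2.7) = 0.2077
Solid-volume conservation: h(1−phi) = h₀(1−phi₀) ⇒ h = h₀·(1−phi₀)/(1−phi)
h = 0.09 × (1 − 0.7)/(1 − 0.2077) = 0.09 × 0.3786 = 0.0341 km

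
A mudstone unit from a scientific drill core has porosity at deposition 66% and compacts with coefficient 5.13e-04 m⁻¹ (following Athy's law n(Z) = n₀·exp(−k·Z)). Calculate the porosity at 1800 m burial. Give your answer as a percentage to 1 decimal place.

26.2%

Working in km (1 km = 1000 m; k in km⁻¹ = k in m⁻¹ × 1000):
n = n₀·exp(−k·Z) = 0.66 × exp(−0.513 × 1.8) = 0.66 × exp(−0.9234)
  = 0.66 × 0.3972 = 0.2621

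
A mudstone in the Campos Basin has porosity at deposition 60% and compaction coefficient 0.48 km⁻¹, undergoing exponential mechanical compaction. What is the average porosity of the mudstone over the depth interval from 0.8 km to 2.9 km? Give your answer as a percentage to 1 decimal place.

⟨φ⟩ = (1/(z₂−z₁)) ∫ φ₀ e^(−kz) dz = φ₀·(e^(−k·z₁) − e^(−k·z₂)) / (k·(z₂−z₁))
e^(−0.48×0.8) = 0.6811; e^(−0.48×2.9) = 0.2486
⟨φ⟩ = 0.6 × (0.6811 − 0.2486) / (0.48 × 2.1) = 0.6 × 0.4291 = 0.2575

25.7%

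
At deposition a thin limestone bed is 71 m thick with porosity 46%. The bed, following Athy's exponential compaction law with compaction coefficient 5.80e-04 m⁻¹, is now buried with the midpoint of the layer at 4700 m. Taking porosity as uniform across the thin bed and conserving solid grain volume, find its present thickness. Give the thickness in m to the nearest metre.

40 m

Working in km (1 km = 1000 m; c in km⁻¹ = c in m⁻¹ × 1000):
Porosity at 4.7 km: φ = 0.46·exp(−0.58×4.7) = 0.0301
Solid-volume conservation: h(1−φ) = h₀(1−φ₀) ⇒ h = h₀·(1−φ₀)/(1−φ)
h = 0.071 × (1 − 0.46)/(1 − 0.0301) = 0.071 × 0.5568 = 0.0395 km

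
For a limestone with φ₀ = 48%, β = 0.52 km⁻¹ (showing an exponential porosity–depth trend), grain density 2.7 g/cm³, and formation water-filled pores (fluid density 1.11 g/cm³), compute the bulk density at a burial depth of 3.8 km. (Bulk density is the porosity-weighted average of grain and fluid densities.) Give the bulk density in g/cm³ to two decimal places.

2.59 g/cm³

Porosity at depth: φ = 0.48·exp(−0.52×3.8) = 0.48×0.1386 = 0.0665
Bulk density: ρ_b = (1−φ)ρ_g + φ·ρ_f = 0.9335×2.7 + 0.0665×1.11
       = 2.520 + 0.074 = 2.594 g/cm³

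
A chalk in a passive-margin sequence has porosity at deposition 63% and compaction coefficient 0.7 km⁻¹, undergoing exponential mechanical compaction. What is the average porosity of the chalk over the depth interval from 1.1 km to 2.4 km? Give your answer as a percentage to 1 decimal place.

19.2%

⟨n⟩ = (1/(Z₂−Z₁)) ∫ n₀ e^(−kZ) dZ = n₀·(e^(−k·Z₁) − e^(−k·Z₂)) / (k·(Z₂−Z₁))
e^(−0.7×1.1) = 0.4630; e^(−0.7×2.4) = 0.1864
⟨n⟩ = 0.63 × (0.4630 − 0.1864) / (0.7 × 1.3) = 0.63 × 0.3040 = 0.1915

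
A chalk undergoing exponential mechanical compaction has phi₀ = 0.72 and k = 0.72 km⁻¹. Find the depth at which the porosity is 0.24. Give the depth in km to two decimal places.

Invert Athy's law: z = ln(phi₀/phi) / k
z = ln(0.72/0.24) / 0.72 = ln(3) / 0.72 = 1.0986 / 0.72 = 1.526 km

1.53 km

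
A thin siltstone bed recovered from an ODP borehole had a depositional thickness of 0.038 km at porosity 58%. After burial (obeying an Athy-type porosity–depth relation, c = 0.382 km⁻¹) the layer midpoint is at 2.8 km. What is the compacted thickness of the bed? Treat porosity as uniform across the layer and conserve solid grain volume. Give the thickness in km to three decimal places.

0.020 km

Porosity at 2.8 km: n = 0.58·exp(−0.382×2.8) = 0.1990
Solid-volume conservation: h(1−n) = h₀(1−n₀) ⇒ h = h₀·(1−n₀)/(1−n)
h = 0.038 × (1 − 0.58)/(1 − 0.1990) = 0.038 × 0.5244 = 0.0199 km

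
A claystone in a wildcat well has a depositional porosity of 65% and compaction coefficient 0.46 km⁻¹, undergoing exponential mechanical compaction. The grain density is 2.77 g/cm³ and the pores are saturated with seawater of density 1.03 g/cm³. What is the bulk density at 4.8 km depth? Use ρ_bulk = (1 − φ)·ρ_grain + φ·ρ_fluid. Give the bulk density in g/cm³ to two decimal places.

2.65 g/cm³

Porosity at depth: n = 0.65·exp(−0.46×4.8) = 0.65×0.1099 = 0.0714
Bulk density: ρ_b = (1−n)ρ_g + n·ρ_f = 0.9286×2.77 + 0.0714×1.03
       = 2.572 + 0.074 = 2.646 g/cm³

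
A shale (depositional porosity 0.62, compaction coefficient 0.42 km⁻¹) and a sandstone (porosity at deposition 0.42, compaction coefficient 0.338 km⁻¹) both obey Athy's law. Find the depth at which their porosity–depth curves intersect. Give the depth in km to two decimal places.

4.75 km

Set n₀ₐ e^(−kₐd) = n₀ᵦ e^(−kᵦd) ⇒ ln(n₀ₐ/n₀ᵦ) = (kₐ − kᵦ)·d
d = ln(0.62/0.42) / (0.42 − 0.338) = 0.3895 / 0.082 = 4.750 km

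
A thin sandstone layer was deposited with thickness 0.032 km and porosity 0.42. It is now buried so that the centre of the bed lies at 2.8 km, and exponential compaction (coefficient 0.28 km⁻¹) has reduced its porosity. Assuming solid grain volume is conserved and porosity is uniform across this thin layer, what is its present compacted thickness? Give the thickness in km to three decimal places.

0.023 km

Porosity at 2.8 km: n = 0.42·exp(−0.28×2.8) = 0.1918
Solid-volume conservation: h(1−n) = h₀(1−n₀) ⇒ h = h₀·(1−n₀)/(1−n)
h = 0.032 × (1 − 0.42)/(1 − 0.1918) = 0.032 × 0.7176 = 0.0230 km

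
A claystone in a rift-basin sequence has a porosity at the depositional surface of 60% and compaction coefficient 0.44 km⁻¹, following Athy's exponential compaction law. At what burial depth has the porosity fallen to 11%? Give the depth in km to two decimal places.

Invert Athy's law: Z = ln(φ₀/φ) / k
Z = ln(0.6/0.11) / 0.44 = ln(5.455) / 0.44 = 1.6964 / 0.44 = 3.856 km

3.86 km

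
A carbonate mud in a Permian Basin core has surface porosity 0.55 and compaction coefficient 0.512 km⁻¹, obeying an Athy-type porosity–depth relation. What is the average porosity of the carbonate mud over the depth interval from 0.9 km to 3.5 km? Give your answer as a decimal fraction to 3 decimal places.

⟨n⟩ = (1/(z₂−z₁)) ∫ n₀ e^(−kz) dz = n₀·(e^(−k·z₁) − e^(−k·z₂)) / (k·(z₂−z₁))
e^(−0.512×0.9) = 0.6308; e^(−0.512×3.5) = 0.1666
⟨n⟩ = 0.55 × (0.6308 − 0.1666) / (0.512 × 2.6) = 0.55 × 0.3487 = 0.1918

0.192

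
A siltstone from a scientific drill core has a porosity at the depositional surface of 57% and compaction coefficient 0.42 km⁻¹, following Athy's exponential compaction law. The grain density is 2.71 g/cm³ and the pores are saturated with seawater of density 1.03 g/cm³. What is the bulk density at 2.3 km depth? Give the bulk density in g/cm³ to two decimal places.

Porosity at depth: φ = 0.57·exp(−0.42×2.3) = 0.57×0.3806 = 0.2169
Bulk density: ρ_b = (1−φ)ρ_g + φ·ρ_f = 0.7831×2.71 + 0.2169×1.03
       = 2.122 + 0.223 = 2.346 g/cm³

2.35 g/cm³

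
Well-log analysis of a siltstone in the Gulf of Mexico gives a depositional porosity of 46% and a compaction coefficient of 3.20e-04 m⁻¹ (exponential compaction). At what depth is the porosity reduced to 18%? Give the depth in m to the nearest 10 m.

2930 m

Working in km (1 km = 1000 m; k in km⁻¹ = k in m⁻¹ × 1000):
Invert Athy's law: d = ln(n₀/n) / k
d = ln(0.46/0.18) / 0.32 = ln(2.556) / 0.32 = 0.9383 / 0.32 = 2.932 km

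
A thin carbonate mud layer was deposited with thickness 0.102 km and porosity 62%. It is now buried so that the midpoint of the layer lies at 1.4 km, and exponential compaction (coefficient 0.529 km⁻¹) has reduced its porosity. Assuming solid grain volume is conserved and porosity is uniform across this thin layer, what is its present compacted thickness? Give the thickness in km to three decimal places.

0.055 km

Porosity at 1.4 km: φ = 0.62·exp(−0.529×1.4) = 0.2956
Solid-volume conservation: h(1−φ) = h₀(1−φ₀) ⇒ h = h₀·(1−φ₀)/(1−φ)
h = 0.102 × (1 − 0.62)/(1 − 0.2956) = 0.102 × 0.5395 = 0.0550 km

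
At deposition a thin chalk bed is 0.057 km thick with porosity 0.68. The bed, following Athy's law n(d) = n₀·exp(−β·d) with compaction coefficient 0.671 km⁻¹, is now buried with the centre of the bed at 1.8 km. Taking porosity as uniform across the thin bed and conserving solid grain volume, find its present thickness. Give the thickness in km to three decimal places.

Porosity at 1.8 km: n = 0.68·exp(−0.671×1.8) = 0.2032
Solid-volume conservation: h(1−n) = h₀(1−n₀) ⇒ h = h₀·(1−n₀)/(1−n)
h = 0.057 × (1 − 0.68)/(1 − 0.2032) = 0.057 × 0.4016 = 0.0229 km

0.023 km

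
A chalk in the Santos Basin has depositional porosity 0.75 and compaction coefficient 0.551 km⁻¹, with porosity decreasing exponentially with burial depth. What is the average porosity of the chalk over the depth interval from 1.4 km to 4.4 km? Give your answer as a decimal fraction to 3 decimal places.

⟨φ⟩ = (1/(d₂−d₁)) ∫ φ₀ e^(−kd) dd = φ₀·(e^(−k·d₁) − e^(−k·d₂)) / (k·(d₂−d₁))
e^(−0.551×1.4) = 0.4624; e^(−0.551×4.4) = 0.0885
⟨φ⟩ = 0.75 × (0.4624 − 0.0885) / (0.551 × 3) = 0.75 × 0.2262 = 0.1696

0.170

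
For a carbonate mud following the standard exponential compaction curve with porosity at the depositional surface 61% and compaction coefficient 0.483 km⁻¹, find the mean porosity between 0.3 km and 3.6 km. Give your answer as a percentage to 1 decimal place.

⟨n⟩ = (1/(d₂−d₁)) ∫ n₀ e^(−βd) dd = n₀·(e^(−β·d₁) − e^(−β·d₂)) / (β·(d₂−d₁))
e^(−0.483×0.3) = 0.8651; e^(−0.483×3.6) = 0.1757
⟨n⟩ = 0.61 × (0.8651 − 0.1757) / (0.483 × 3.3) = 0.61 × 0.4325 = 0.2638

26.4%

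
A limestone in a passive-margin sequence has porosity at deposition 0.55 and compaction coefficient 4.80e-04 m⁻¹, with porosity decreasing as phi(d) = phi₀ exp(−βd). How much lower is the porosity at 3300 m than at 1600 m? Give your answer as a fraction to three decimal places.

Working in km (1 km = 1000 m; β in km⁻¹ = β in m⁻¹ × 1000):
phi(1.6) = 0.55·e^(−0.48×1.6) = 0.2552
phi(3.3) = 0.55·e^(−0.48×3.3) = 0.1128
Δphi = 0.2552 − 0.1128 = 0.1423

0.142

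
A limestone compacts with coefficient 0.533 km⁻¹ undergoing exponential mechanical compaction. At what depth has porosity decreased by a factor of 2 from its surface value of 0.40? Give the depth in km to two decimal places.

φ/φ₀ = 1/2 ⇒ exp(−β·d) = 1/2 ⇒ d = ln(2) / β
d = 0.6931 / 0.533 = 1.300 km

1.30 km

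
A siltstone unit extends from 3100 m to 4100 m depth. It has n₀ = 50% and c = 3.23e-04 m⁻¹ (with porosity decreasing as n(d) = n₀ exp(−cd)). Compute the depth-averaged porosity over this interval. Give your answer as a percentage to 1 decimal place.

15.7%

Working in km (1 km = 1000 m; c in km⁻¹ = c in m⁻¹ × 1000):
⟨n⟩ = (1/(d₂−d₁)) ∫ n₀ e^(−cd) dd = n₀·(e^(−c·d₁) − e^(−c·d₂)) / (c·(d₂−d₁))
e^(−0.323×3.1) = 0.3674; e^(−0.323×4.1) = 0.2660
⟨n⟩ = 0.5 × (0.3674 − 0.2660) / (0.323 × 1) = 0.5 × 0.3140 = 0.1570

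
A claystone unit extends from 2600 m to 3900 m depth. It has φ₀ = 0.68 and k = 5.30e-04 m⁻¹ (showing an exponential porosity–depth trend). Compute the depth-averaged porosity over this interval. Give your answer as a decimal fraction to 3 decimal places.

0.124

Working in km (1 km = 1000 m; k in km⁻¹ = k in m⁻¹ × 1000):
⟨φ⟩ = (1/(z₂−z₁)) ∫ φ₀ e^(−kz) dz = φ₀·(e^(−k·z₁) − e^(−k·z₂)) / (k·(z₂−z₁))
e^(−0.53×2.6) = 0.2521; e^(−0.53×3.9) = 0.1266
⟨φ⟩ = 0.68 × (0.2521 − 0.1266) / (0.53 × 1.3) = 0.68 × 0.1822 = 0.1239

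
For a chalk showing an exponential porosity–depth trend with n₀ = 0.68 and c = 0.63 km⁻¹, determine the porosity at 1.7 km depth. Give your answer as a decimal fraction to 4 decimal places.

0.2330

n = n₀·exp(−c·Z) = 0.68 × exp(−0.63 × 1.7) = 0.68 × exp(−1.071)
  = 0.68 × 0.3427 = 0.2330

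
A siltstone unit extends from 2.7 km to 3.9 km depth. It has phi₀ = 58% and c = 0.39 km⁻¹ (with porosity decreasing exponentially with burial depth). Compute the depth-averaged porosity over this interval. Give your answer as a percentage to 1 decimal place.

⟨phi⟩ = (1/(Z₂−Z₁)) ∫ phi₀ e^(−cZ) dZ = phi₀·(e^(−c·Z₁) − e^(−c·Z₂)) / (c·(Z₂−Z₁))
e^(−0.39×2.7) = 0.3489; e^(−0.39×3.9) = 0.2185
⟨phi⟩ = 0.58 × (0.3489 − 0.2185) / (0.39 × 1.2) = 0.58 × 0.2786 = 0.1616

16.2%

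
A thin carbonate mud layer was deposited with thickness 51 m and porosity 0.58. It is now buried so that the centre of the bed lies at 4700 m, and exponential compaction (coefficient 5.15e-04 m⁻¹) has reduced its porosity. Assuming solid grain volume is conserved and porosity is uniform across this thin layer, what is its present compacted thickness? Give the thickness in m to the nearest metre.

Working in km (1 km = 1000 m; k in km⁻¹ = k in m⁻¹ × 1000):
Porosity at 4.7 km: φ = 0.58·exp(−0.515×4.7) = 0.0515
Solid-volume conservation: h(1−φ) = h₀(1−φ₀) ⇒ h = h₀·(1−φ₀)/(1−φ)
h = 0.051 × (1 − 0.58)/(1 − 0.0515) = 0.051 × 0.4428 = 0.0226 km

23 m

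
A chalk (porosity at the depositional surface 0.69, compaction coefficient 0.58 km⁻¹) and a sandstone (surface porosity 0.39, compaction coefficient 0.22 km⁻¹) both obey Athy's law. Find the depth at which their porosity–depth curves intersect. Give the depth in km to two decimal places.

1.58 km

Set phi₀ₐ e^(−βₐd) = phi₀ᵦ e^(−βᵦd) ⇒ ln(phi₀ₐ/phi₀ᵦ) = (βₐ − βᵦ)·d
d = ln(0.69/0.39) / (0.58 − 0.22) = 0.5705 / 0.36 = 1.585 km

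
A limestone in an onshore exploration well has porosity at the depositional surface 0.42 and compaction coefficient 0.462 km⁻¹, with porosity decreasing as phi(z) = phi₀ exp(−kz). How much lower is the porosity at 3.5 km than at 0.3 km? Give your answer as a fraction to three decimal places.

phi(0.3) = 0.42·e^(−0.462×0.3) = 0.3656
phi(3.5) = 0.42·e^(−0.462×3.5) = 0.0834
Δphi = 0.3656 − 0.0834 = 0.2823

0.282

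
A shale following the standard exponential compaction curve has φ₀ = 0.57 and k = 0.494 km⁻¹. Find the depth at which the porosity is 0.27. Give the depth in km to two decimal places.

1.51 km

Invert Athy's law: z = ln(φ₀/φ) / k
z = ln(0.57/0.27) / 0.494 = ln(2.111) / 0.494 = 0.7472 / 0.494 = 1.513 km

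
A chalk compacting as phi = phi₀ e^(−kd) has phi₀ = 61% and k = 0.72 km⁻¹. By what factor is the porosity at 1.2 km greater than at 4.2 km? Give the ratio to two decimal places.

phi(d₁)/phi(d₂) = e^(−k·d₁)/e^(−k·d₂) = e^{k(d₂−d₁)}
= exp(0.72 × 3) = exp(2.16) = 8.6711

8.67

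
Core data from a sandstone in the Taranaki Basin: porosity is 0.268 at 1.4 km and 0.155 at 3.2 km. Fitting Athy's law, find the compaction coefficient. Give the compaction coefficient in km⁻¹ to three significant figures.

Athy: φ(d) = φ₀ e^(−cd) ⇒ φ₁/φ₂ = e^{c(d₂−d₁)} ⇒ c = ln(φ₁/φ₂)/(d₂−d₁)
c = ln(0.268/0.155) / (3.2 − 1.4) = ln(1.729) / 1.8 = 0.5476 / 1.8 = 0.3042 km⁻¹

0.304 km⁻¹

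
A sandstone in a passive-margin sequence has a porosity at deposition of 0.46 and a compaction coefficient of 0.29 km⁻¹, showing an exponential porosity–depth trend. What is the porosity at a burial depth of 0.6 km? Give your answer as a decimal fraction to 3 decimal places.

0.387

φ = φ₀·exp(−k·Z) = 0.46 × exp(−0.29 × 0.6) = 0.46 × exp(−0.174)
  = 0.46 × 0.8403 = 0.3865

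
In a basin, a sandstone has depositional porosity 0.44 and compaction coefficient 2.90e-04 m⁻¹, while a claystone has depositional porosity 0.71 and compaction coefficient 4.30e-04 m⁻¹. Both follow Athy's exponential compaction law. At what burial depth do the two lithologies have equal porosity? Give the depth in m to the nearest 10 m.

Working in km (1 km = 1000 m; β in km⁻¹ = β in m⁻¹ × 1000):
Set φ₀ₐ e^(−βₐz) = φ₀ᵦ e^(−βᵦz) ⇒ ln(φ₀ₐ/φ₀ᵦ) = (βₐ − βᵦ)·z
z = ln(0.44/0.71) / (0.29 − 0.43) = -0.4785 / -0.14 = 3.418 km

3420 m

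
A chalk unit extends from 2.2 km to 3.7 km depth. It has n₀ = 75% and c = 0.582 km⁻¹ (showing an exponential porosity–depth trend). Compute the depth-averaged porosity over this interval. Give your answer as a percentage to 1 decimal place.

⟨n⟩ = (1/(d₂−d₁)) ∫ n₀ e^(−cd) dd = n₀·(e^(−c·d₁) − e^(−c·d₂)) / (c·(d₂−d₁))
e^(−0.582×2.2) = 0.2779; e^(−0.582×3.7) = 0.1161
⟨n⟩ = 0.75 × (0.2779 − 0.1161) / (0.582 × 1.5) = 0.75 × 0.1854 = 0.1390

13.9%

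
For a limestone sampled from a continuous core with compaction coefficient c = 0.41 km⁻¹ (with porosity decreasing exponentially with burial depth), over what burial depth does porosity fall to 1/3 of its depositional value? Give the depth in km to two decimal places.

2.68 km

n/n₀ = 1/3 ⇒ exp(−c·Z) = 1/3 ⇒ Z = ln(3) / c
Z = 1.0986 / 0.41 = 2.680 km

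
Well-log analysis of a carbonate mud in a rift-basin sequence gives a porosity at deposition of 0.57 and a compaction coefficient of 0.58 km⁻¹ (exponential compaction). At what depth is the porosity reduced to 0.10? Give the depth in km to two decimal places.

3.00 km

Invert Athy's law: d = ln(φ₀/φ) / k
d = ln(0.57/0.1) / 0.58 = ln(5.7) / 0.58 = 1.7405 / 0.58 = 3.001 km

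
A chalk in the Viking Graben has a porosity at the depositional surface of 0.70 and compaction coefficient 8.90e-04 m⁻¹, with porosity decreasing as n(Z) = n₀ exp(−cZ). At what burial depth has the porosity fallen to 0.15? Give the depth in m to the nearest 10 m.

1730 m

Working in km (1 km = 1000 m; c in km⁻¹ = c in m⁻¹ × 1000):
Invert Athy's law: Z = ln(n₀/n) / c
Z = ln(0.7/0.15) / 0.89 = ln(4.667) / 0.89 = 1.5404 / 0.89 = 1.731 km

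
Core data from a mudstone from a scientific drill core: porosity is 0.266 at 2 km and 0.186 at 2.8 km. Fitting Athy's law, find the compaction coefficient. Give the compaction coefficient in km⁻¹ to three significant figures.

0.447 km⁻¹

Athy: n(Z) = n₀ e^(−βZ) ⇒ n₁/n₂ = e^{β(Z₂−Z₁)} ⇒ β = ln(n₁/n₂)/(Z₂−Z₁)
β = ln(0.266/0.186) / (2.8 − 2) = ln(1.43) / 0.8 = 0.3577 / 0.8 = 0.4472 km⁻¹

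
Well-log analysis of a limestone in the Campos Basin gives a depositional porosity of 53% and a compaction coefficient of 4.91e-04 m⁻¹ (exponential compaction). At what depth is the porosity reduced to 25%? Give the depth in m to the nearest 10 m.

Working in km (1 km = 1000 m; c in km⁻¹ = c in m⁻¹ × 1000):
Invert Athy's law: d = ln(n₀/n) / c
d = ln(0.53/0.25) / 0.491 = ln(2.12) / 0.491 = 0.7514 / 0.491 = 1.530 km

1530 m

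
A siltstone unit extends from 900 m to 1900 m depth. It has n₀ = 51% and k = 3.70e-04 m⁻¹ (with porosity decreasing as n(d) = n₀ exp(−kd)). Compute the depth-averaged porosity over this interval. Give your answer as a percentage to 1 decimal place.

30.6%

Working in km (1 km = 1000 m; k in km⁻¹ = k in m⁻¹ × 1000):
⟨n⟩ = (1/(d₂−d₁)) ∫ n₀ e^(−kd) dd = n₀·(e^(−k·d₁) − e^(−k·d₂)) / (k·(d₂−d₁))
e^(−0.37×0.9) = 0.7168; e^(−0.37×1.9) = 0.4951
⟨n⟩ = 0.51 × (0.7168 − 0.4951) / (0.37 × 1) = 0.51 × 0.5991 = 0.3055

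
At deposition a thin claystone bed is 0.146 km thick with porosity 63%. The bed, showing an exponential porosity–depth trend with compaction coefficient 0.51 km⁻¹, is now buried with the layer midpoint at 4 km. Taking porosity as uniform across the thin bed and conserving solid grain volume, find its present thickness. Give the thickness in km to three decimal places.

0.059 km

Porosity at 4 km: φ = 0.63·exp(−0.51×4) = 0.0819
Solid-volume conservation: h(1−φ) = h₀(1−φ₀) ⇒ h = h₀·(1−φ₀)/(1−φ)
h = 0.146 × (1 − 0.63)/(1 − 0.0819) = 0.146 × 0.4030 = 0.0588 km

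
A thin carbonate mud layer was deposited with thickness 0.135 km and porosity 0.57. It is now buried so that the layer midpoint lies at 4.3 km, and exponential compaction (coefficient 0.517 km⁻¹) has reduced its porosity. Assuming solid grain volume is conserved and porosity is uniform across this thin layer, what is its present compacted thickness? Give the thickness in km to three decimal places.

0.062 km

Porosity at 4.3 km: φ = 0.57·exp(−0.517×4.3) = 0.0617
Solid-volume conservation: h(1−φ) = h₀(1−φ₀) ⇒ h = h₀·(1−φ₀)/(1−φ)
h = 0.135 × (1 − 0.57)/(1 − 0.0617) = 0.135 × 0.4583 = 0.0619 km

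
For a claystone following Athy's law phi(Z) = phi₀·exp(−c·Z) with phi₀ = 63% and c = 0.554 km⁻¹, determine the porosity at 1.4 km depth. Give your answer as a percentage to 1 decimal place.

29.0%

phi = phi₀·exp(−c·Z) = 0.63 × exp(−0.554 × 1.4) = 0.63 × exp(−0.7756)
  = 0.63 × 0.4604 = 0.2901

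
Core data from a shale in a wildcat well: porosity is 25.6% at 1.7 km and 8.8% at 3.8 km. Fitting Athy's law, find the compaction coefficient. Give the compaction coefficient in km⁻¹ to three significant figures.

0.508 km⁻¹

Athy: n(z) = n₀ e^(−βz) ⇒ n₁/n₂ = e^{β(z₂−z₁)} ⇒ β = ln(n₁/n₂)/(z₂−z₁)
β = ln(0.256/0.088) / (3.8 − 1.7) = ln(2.909) / 2.1 = 1.0678 / 2.1 = 0.5085 km⁻¹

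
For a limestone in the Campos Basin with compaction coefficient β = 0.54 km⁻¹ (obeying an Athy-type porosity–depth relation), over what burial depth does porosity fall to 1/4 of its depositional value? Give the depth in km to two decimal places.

2.57 km

phi/phi₀ = 1/4 ⇒ exp(−β·d) = 1/4 ⇒ d = ln(4) / β
d = 1.3863 / 0.54 = 2.567 km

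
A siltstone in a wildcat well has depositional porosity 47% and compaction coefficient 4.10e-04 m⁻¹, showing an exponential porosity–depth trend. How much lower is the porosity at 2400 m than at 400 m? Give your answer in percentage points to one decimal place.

22.3 percentage points

Working in km (1 km = 1000 m; β in km⁻¹ = β in m⁻¹ × 1000):
φ(0.4) = 0.47·e^(−0.41×0.4) = 0.3989
φ(2.4) = 0.47·e^(−0.41×2.4) = 0.1757
Δφ = 0.3989 − 0.1757 = 0.2232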